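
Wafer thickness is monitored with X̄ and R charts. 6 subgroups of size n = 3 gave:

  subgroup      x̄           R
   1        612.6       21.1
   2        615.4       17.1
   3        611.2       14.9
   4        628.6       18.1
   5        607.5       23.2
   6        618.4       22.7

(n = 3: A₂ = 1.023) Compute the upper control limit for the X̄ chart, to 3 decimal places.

X̄̄ = (612.6 + 615.4 + 611.2 + 628.6 + 607.5 + 618.4) / 6 = 3693.7000 / 6 = 615.6167
R̄ = (21.1 + 17.1 + 14.9 + 18.1 + 23.2 + 22.7) / 6 = 117.1000 / 6 = 19.5167
UCL = X̄̄ + A₂·R̄ = 615.6167 + 1.023 × 19.5167 = 635.5822

635.582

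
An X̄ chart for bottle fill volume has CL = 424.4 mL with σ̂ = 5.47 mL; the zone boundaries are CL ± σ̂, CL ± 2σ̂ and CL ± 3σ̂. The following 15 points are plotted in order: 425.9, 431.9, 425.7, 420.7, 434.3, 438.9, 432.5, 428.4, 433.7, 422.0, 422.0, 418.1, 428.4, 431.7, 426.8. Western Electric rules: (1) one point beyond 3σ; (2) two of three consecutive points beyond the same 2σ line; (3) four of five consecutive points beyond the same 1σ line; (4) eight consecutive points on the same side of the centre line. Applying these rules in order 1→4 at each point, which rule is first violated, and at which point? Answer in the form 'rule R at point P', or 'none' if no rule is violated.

rule 3 at point 9

Zone of each point (C = within 1σ̂, B = 1σ̂–2σ̂, A = 2σ̂–3σ̂, * = beyond 3σ̂; sign = side of CL): 1:+C, 2:+B, 3:+C, 4:-C, 5:+B, 6:+A, 7:+B, 8:+C, 9:+B, 10:-C, 11:-C, 12:-B, 13:+C, 14:+B, 15:+C
Rule 3 (four of five consecutive points beyond the same 1σ limit) is satisfied at point 9.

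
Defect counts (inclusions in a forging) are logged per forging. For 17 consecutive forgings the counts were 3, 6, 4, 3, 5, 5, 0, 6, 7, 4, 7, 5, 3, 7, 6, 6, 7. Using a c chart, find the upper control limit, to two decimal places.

11.61

c̄ = (3 + 6 + 4 + 3 + 5 + 5 + 0 + 6 + 7 + 4 + 7 + 5 + 3 + 7 + 6 + 6 + 7) / 17 = 84 / 17 = 4.9412
UCL = c̄ + 3√c̄ = 4.9412 + 3 × √4.9412 = 4.9412 + 3 × 2.2229 = 11.6098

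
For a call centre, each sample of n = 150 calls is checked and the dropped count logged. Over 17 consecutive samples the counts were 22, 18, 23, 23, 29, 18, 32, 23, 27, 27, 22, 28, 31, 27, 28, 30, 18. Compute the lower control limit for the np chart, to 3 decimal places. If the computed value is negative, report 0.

p̄ = Σdᵢ / (k·n) = 426 / (17 × 150) = 0.16706
LCL = np̄ − 3·√(np̄(1−p̄)) = 25.0588 − 3 × 4.5686 = 11.3529

11.353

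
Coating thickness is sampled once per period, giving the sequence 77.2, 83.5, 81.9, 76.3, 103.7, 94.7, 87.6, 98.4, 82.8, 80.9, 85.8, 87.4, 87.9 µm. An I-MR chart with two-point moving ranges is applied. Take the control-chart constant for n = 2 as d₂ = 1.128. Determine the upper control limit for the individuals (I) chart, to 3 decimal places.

X̄ = (77.2 + 83.5 + 81.9 + 76.3 + 103.7 + 94.7 + 87.6 + 98.4 + 82.8 + 80.9 + 85.8 + 87.4 + 87.9) / 13 = 86.7769
Moving ranges: 6.3, 1.6, 5.6, 27.4, 9.0, 7.1, 10.8, 15.6, 1.9, 4.9, 1.6, 0.5; M̄R̄ = 92.3000 / 12 = 7.6917
UCL = X̄ + 3·M̄R̄/d₂ = 86.7769 + 3 × 7.6917 / 1.128 = 107.2335

107.233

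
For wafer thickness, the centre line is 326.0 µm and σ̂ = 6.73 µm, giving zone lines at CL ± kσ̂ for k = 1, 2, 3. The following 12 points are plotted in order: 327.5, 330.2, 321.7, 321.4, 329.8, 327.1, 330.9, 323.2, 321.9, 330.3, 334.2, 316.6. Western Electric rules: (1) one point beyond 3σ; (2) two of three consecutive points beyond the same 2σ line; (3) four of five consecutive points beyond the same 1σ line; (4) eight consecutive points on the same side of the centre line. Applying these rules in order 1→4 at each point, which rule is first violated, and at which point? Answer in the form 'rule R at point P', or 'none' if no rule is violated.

Zone of each point (C = within 1σ̂, B = 1σ̂–2σ̂, A = 2σ̂–3σ̂, * = beyond 3σ̂; sign = side of CL): 1:+C, 2:+C, 3:-C, 4:-C, 5:+C, 6:+C, 7:+C, 8:-C, 9:-C, 10:+C, 11:+B, 12:-B
No rule fires across all 12 points.

none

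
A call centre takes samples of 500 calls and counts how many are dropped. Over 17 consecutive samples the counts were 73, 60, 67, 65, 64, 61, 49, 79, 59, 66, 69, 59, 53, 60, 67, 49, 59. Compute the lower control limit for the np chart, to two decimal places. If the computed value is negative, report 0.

40.14

p̄ = Σdᵢ / (k·n) = 1059 / (17 × 500) = 0.12459
LCL = np̄ − 3·√(np̄(1−p̄)) = 62.2941 − 3 × 7.3846 = 40.1402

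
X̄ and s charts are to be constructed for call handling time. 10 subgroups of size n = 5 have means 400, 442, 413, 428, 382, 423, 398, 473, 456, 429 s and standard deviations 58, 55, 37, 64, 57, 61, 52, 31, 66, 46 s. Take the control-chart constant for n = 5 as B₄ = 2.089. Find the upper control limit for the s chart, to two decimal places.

110.09

s̄ = (58 + 55 + 37 + 64 + 57 + 61 + 52 + 31 + 66 + 46) / 10 = 52.7000
UCL_s = B₄·s̄ = 2.089 × 52.7000 = 110.0903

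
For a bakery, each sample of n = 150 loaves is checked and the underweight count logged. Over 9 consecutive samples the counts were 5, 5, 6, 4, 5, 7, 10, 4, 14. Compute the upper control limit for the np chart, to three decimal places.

p̄ = Σdᵢ / (k·n) = 60 / (9 × 150) = 0.04444
UCL = np̄ + 3·√(np̄(1−p̄)) = 6.6667 + 3 × √(6.6667×0.95556) = 6.6667 + 3 × 2.5240 = 14.2385

14.239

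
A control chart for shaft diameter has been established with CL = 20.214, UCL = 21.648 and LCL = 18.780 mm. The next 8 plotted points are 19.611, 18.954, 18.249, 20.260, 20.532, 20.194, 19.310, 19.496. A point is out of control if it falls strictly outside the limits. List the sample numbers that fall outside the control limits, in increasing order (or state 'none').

3

Compare each point to [18.780, 21.648]: sample 3 = 18.249 < LCL.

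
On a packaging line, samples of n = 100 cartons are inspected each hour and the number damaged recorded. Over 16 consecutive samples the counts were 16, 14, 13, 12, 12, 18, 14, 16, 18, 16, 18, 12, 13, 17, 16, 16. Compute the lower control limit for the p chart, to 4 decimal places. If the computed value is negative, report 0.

0.0433

p̄ = Σdᵢ / (k·n) = 241 / (16 × 100) = 0.15063
LCL = p̄ − 3·√(p̄(1−p̄)/n) = 0.15063 − 3 × 0.03577 = 0.04332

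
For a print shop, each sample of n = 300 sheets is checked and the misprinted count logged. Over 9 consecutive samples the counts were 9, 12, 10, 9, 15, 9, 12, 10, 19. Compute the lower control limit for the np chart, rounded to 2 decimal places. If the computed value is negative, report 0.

1.62

p̄ = Σdᵢ / (k·n) = 105 / (9 × 300) = 0.03889
LCL = np̄ − 3·√(np̄(1−p̄)) = 11.6667 − 3 × 3.3486 = 1.6209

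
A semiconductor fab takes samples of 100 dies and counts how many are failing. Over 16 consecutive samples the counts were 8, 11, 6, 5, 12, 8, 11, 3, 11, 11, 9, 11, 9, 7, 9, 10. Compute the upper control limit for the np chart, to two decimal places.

p̄ = Σdᵢ / (k·n) = 141 / (16 × 100) = 0.08812
UCL = np̄ + 3·√(np̄(1−p̄)) = 8.8125 + 3 × √(8.8125×0.91187) = 8.8125 + 3 × 2.8348 = 17.3168

17.32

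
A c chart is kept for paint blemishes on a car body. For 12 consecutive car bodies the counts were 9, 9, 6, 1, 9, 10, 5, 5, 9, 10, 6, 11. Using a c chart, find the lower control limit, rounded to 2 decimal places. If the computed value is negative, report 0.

0.00

c̄ = (9 + 9 + 6 + 1 + 9 + 10 + 5 + 5 + 9 + 10 + 6 + 11) / 12 = 90 / 12 = 7.5000
LCL = c̄ − 3√c̄ = 7.5000 − 3 × 2.7386 = -0.7158 → 0 (cannot be negative)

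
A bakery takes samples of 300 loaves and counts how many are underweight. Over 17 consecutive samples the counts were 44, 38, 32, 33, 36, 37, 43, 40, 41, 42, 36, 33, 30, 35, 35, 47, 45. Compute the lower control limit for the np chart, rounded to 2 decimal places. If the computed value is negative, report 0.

20.77

p̄ = Σdᵢ / (k·n) = 647 / (17 × 300) = 0.12686
LCL = np̄ − 3·√(np̄(1−p̄)) = 38.0588 − 3 × 5.7646 = 20.7650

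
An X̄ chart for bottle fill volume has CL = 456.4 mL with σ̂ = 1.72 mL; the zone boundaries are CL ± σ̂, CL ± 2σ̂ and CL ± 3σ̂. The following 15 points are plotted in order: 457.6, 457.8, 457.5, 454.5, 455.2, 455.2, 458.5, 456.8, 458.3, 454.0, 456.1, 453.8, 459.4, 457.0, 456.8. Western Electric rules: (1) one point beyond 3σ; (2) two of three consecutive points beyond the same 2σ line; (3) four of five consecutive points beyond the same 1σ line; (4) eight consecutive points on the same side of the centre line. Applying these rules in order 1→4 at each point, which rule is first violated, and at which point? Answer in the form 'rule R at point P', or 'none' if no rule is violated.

none

Zone of each point (C = within 1σ̂, B = 1σ̂–2σ̂, A = 2σ̂–3σ̂, * = beyond 3σ̂; sign = side of CL): 1:+C, 2:+C, 3:+C, 4:-B, 5:-C, 6:-C, 7:+B, 8:+C, 9:+B, 10:-B, 11:-C, 12:-B, 13:+B, 14:+C, 15:+C
No rule fires across all 15 points.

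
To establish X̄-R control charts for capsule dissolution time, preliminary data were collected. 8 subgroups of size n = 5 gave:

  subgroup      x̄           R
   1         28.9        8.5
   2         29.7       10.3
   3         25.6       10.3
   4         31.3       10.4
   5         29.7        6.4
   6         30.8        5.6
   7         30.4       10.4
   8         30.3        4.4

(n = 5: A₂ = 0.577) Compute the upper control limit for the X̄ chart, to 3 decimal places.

X̄̄ = (28.9 + 29.7 + 25.6 + 31.3 + 29.7 + 30.8 + 30.4 + 30.3) / 8 = 236.7000 / 8 = 29.5875
R̄ = (8.5 + 10.3 + 10.3 + 10.4 + 6.4 + 5.6 + 10.4 + 4.4) / 8 = 66.3000 / 8 = 8.2875
UCL = X̄̄ + A₂·R̄ = 29.5875 + 0.577 × 8.2875 = 34.3694

34.369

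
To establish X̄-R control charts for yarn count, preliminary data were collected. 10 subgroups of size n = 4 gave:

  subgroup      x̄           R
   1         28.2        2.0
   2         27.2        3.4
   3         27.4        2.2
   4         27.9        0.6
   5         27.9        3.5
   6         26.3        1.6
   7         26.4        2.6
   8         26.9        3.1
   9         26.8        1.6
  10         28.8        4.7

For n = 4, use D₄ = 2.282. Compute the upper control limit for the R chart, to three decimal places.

5.773

R̄ = (2.0 + 3.4 + 2.2 + 0.6 + 3.5 + 1.6 + 2.6 + 3.1 + 1.6 + 4.7) / 10 = 25.3000 / 10 = 2.5300
UCL_R = D₄·R̄ = 2.282 × 2.5300 = 5.7735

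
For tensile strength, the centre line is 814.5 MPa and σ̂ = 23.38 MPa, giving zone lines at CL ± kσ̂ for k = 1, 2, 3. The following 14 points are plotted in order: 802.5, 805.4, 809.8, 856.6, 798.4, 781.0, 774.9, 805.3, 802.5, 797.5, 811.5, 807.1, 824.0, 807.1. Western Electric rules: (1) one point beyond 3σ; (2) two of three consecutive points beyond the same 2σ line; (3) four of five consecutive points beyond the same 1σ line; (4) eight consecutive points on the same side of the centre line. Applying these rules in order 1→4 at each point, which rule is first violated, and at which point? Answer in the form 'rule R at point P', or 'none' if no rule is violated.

Zone of each point (C = within 1σ̂, B = 1σ̂–2σ̂, A = 2σ̂–3σ̂, * = beyond 3σ̂; sign = side of CL): 1:-C, 2:-C, 3:-C, 4:+B, 5:-C, 6:-B, 7:-B, 8:-C, 9:-C, 10:-C, 11:-C, 12:-C, 13:+C, 14:-C
Rule 4 (eight consecutive points on the same side of the centre line) is satisfied at point 12.

rule 4 at point 12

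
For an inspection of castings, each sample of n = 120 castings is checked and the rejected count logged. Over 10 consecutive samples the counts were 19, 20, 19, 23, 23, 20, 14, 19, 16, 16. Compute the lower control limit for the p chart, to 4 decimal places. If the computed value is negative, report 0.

p̄ = Σdᵢ / (k·n) = 189 / (10 × 120) = 0.15750
LCL = p̄ − 3·√(p̄(1−p̄)/n) = 0.15750 − 3 × 0.03325 = 0.05774

0.0577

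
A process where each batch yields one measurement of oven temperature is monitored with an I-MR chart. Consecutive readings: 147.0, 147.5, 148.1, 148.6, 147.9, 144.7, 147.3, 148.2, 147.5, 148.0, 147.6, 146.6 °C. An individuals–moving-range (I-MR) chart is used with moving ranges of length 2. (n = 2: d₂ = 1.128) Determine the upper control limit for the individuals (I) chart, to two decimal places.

X̄ = (147.0 + 147.5 + 148.1 + 148.6 + 147.9 + 144.7 + 147.3 + 148.2 + 147.5 + 148.0 + 147.6 + 146.6) / 12 = 147.4167
Moving ranges: 0.5, 0.6, 0.5, 0.7, 3.2, 2.6, 0.9, 0.7, 0.5, 0.4, 1.0; M̄R̄ = 11.6000 / 11 = 1.0545
UCL = X̄ + 3·M̄R̄/d₂ = 147.4167 + 3 × 1.0545 / 1.128 = 150.2213

150.22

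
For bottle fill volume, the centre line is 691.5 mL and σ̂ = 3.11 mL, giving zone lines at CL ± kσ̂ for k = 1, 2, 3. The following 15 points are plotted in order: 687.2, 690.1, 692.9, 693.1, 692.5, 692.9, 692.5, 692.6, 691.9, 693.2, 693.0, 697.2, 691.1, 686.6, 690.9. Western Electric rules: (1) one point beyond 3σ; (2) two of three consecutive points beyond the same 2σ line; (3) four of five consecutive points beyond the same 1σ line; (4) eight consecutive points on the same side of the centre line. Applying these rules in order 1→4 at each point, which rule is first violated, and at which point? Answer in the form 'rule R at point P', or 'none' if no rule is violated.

Zone of each point (C = within 1σ̂, B = 1σ̂–2σ̂, A = 2σ̂–3σ̂, * = beyond 3σ̂; sign = side of CL): 1:-B, 2:-C, 3:+C, 4:+C, 5:+C, 6:+C, 7:+C, 8:+C, 9:+C, 10:+C, 11:+C, 12:+B, 13:-C, 14:-B, 15:-C
Rule 4 (eight consecutive points on the same side of the centre line) is satisfied at point 10.

rule 4 at point 10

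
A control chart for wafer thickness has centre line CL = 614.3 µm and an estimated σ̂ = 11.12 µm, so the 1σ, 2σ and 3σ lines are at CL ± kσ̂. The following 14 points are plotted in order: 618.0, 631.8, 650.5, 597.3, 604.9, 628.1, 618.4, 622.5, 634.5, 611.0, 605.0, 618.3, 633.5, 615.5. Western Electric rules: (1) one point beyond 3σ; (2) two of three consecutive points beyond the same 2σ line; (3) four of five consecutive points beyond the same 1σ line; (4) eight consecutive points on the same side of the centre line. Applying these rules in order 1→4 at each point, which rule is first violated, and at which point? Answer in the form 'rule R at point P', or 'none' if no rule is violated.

rule 1 at point 3

Zone of each point (C = within 1σ̂, B = 1σ̂–2σ̂, A = 2σ̂–3σ̂, * = beyond 3σ̂; sign = side of CL): 1:+C, 2:+B, 3:+*, 4:-B, 5:-C, 6:+B, 7:+C, 8:+C, 9:+B, 10:-C, 11:-C, 12:+C, 13:+B, 14:+C
Rule 1 (one point beyond the 3σ limits) is satisfied at point 3.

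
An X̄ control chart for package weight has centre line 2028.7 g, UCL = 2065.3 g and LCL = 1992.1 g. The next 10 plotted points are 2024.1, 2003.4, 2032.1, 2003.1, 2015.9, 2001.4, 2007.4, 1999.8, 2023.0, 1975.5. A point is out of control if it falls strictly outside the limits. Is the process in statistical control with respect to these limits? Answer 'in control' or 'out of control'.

Compare each point to [1992.1, 2065.3]: sample 10 = 1975.5 < LCL.

out of control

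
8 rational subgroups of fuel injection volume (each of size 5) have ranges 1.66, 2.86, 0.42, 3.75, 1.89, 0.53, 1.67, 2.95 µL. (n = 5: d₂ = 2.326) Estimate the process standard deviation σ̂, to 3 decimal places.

0.845

R̄ = (1.66 + 2.86 + 0.42 + 3.75 + 1.89 + 0.53 + 1.67 + 2.95) / 8 = 1.9663
σ̂ = R̄ / d₂ = 1.9663 / 2.326 = 0.8453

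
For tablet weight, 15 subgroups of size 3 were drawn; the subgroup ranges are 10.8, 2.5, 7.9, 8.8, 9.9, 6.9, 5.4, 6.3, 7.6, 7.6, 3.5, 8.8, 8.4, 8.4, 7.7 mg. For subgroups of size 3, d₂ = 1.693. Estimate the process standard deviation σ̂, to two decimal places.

4.35

R̄ = (10.8 + 2.5 + 7.9 + 8.8 + 9.9 + 6.9 + 5.4 + 6.3 + 7.6 + 7.6 + 3.5 + 8.8 + 8.4 + 8.4 + 7.7) / 15 = 7.3667
σ̂ = R̄ / d₂ = 7.3667 / 1.693 = 4.3513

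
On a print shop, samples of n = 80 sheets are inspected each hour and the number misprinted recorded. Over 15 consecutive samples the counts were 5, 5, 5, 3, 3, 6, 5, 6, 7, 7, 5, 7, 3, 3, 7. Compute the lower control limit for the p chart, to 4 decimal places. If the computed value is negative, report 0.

0.0000

p̄ = Σdᵢ / (k·n) = 77 / (15 × 80) = 0.06417
LCL = p̄ − 3·√(p̄(1−p̄)/n) = 0.06417 − 3 × 0.02740 = -0.01803 → 0 (negative, so LCL = 0)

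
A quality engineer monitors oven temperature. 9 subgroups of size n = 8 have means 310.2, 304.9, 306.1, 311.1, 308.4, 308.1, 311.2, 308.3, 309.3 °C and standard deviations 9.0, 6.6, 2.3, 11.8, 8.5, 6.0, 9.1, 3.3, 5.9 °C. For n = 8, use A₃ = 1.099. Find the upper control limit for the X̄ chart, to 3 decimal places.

X̄̄ = (310.2 + 304.9 + 306.1 + 311.1 + 308.4 + 308.1 + 311.2 + 308.3 + 309.3) / 9 = 308.6222
s̄ = (9.0 + 6.6 + 2.3 + 11.8 + 8.5 + 6.0 + 9.1 + 3.3 + 5.9) / 9 = 6.9444
UCL = X̄̄ + A₃·s̄ = 308.6222 + 1.099 × 6.9444 = 316.2542

316.254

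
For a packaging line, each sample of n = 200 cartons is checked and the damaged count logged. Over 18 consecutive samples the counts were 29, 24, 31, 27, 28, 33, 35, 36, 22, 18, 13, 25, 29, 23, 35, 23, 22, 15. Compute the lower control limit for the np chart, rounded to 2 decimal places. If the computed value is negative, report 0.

11.73

p̄ = Σdᵢ / (k·n) = 468 / (18 × 200) = 0.13000
LCL = np̄ − 3·√(np̄(1−p̄)) = 26.0000 − 3 × 4.7560 = 11.7319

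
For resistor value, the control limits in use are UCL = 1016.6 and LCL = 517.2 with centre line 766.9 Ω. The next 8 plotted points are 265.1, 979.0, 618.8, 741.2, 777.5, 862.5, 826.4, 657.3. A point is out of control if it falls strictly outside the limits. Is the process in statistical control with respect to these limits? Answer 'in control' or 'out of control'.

out of control

Compare each point to [517.2, 1016.6]: sample 1 = 265.1 < LCL.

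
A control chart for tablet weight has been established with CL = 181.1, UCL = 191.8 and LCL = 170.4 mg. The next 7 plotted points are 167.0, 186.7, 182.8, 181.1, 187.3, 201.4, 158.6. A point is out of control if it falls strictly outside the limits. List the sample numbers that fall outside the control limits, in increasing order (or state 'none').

Compare each point to [170.4, 191.8]: sample 1 = 167.0 < LCL; sample 6 = 201.4 > UCL; sample 7 = 158.6 < LCL.

1, 6, 7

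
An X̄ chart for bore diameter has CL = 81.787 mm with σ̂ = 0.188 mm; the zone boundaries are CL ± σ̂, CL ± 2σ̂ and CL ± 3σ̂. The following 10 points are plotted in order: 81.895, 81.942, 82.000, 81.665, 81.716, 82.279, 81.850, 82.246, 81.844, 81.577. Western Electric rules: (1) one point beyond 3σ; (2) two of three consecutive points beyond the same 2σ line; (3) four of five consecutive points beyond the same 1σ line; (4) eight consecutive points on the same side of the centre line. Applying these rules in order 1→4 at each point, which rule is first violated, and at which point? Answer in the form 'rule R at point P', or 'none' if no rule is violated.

Zone of each point (C = within 1σ̂, B = 1σ̂–2σ̂, A = 2σ̂–3σ̂, * = beyond 3σ̂; sign = side of CL): 1:+C, 2:+C, 3:+B, 4:-C, 5:-C, 6:+A, 7:+C, 8:+A, 9:+C, 10:-B
Rule 2 (two of three consecutive points beyond the same 2σ limit) is satisfied at point 8.

rule 2 at point 8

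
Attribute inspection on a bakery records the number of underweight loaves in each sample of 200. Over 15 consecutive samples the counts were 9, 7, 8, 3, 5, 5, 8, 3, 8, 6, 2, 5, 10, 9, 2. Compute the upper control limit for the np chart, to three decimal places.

p̄ = Σdᵢ / (k·n) = 90 / (15 × 200) = 0.03000
UCL = np̄ + 3·√(np̄(1−p̄)) = 6.0000 + 3 × √(6.0000×0.97000) = 6.0000 + 3 × 2.4125 = 13.2374

13.237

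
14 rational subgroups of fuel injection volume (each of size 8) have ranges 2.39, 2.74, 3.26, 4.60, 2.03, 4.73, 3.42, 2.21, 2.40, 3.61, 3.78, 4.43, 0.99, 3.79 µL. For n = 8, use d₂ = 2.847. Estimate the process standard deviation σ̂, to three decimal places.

1.113

R̄ = (2.39 + 2.74 + 3.26 + 4.60 + 2.03 + 4.73 + 3.42 + 2.21 + 2.40 + 3.61 + 3.78 + 4.43 + 0.99 + 3.79) / 14 = 3.1700
σ̂ = R̄ / d₂ = 3.1700 / 2.847 = 1.1135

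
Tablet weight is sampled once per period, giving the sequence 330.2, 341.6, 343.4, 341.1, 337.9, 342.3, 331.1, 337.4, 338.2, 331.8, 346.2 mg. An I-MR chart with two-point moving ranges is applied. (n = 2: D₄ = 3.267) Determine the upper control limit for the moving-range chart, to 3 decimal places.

Moving ranges: 11.4, 1.8, 2.3, 3.2, 4.4, 11.2, 6.3, 0.8, 6.4, 14.4; M̄R̄ = 62.2000 / 10 = 6.2200
UCL_MR = D₄·M̄R̄ = 3.267 × 6.2200 = 20.3207

20.321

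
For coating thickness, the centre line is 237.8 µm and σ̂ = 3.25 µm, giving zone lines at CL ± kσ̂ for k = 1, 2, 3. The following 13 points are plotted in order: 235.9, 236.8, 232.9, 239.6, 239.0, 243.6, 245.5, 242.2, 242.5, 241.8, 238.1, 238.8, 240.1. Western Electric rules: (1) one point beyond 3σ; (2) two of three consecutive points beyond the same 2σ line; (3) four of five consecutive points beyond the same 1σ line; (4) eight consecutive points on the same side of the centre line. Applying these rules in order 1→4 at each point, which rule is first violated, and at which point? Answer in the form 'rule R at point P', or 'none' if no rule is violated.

Zone of each point (C = within 1σ̂, B = 1σ̂–2σ̂, A = 2σ̂–3σ̂, * = beyond 3σ̂; sign = side of CL): 1:-C, 2:-C, 3:-B, 4:+C, 5:+C, 6:+B, 7:+A, 8:+B, 9:+B, 10:+B, 11:+C, 12:+C, 13:+C
Rule 3 (four of five consecutive points beyond the same 1σ limit) is satisfied at point 9.

rule 3 at point 9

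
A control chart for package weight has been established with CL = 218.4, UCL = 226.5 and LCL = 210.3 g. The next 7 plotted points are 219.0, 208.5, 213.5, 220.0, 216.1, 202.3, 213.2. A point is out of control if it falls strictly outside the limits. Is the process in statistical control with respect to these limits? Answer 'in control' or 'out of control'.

Compare each point to [210.3, 226.5]: sample 2 = 208.5 < LCL; sample 6 = 202.3 < LCL.

out of control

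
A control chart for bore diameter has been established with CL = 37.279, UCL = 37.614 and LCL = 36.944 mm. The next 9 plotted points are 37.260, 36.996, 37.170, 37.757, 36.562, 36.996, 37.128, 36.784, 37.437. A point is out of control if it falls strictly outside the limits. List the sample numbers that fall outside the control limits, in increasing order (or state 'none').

4, 5, 8

Compare each point to [36.944, 37.614]: sample 4 = 37.757 > UCL; sample 5 = 36.562 < LCL; sample 8 = 36.784 < LCL.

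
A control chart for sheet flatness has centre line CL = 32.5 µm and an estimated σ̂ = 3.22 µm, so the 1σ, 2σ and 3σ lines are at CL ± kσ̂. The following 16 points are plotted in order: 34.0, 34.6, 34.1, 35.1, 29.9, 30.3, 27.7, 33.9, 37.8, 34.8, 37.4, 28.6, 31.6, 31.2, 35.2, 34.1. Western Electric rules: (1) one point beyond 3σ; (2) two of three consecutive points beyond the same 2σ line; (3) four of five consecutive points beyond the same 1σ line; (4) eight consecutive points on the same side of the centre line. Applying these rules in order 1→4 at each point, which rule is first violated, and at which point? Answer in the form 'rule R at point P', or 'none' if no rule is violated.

none

Zone of each point (C = within 1σ̂, B = 1σ̂–2σ̂, A = 2σ̂–3σ̂, * = beyond 3σ̂; sign = side of CL): 1:+C, 2:+C, 3:+C, 4:+C, 5:-C, 6:-C, 7:-B, 8:+C, 9:+B, 10:+C, 11:+B, 12:-B, 13:-C, 14:-C, 15:+C, 16:+C
No rule fires across all 16 points.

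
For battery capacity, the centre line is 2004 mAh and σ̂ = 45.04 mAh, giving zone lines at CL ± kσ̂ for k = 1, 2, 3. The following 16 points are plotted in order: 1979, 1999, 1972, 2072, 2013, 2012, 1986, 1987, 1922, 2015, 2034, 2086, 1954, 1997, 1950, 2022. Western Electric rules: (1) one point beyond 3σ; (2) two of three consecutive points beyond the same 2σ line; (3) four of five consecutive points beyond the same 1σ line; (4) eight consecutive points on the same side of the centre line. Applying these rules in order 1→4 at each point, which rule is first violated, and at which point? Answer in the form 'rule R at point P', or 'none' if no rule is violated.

none

Zone of each point (C = within 1σ̂, B = 1σ̂–2σ̂, A = 2σ̂–3σ̂, * = beyond 3σ̂; sign = side of CL): 1:-C, 2:-C, 3:-C, 4:+B, 5:+C, 6:+C, 7:-C, 8:-C, 9:-B, 10:+C, 11:+C, 12:+B, 13:-B, 14:-C, 15:-B, 16:+C
No rule fires across all 16 points.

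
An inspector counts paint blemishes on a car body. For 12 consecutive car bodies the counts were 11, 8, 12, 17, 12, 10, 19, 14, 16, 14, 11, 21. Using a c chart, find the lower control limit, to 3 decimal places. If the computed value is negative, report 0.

c̄ = (11 + 8 + 12 + 17 + 12 + 10 + 19 + 14 + 16 + 14 + 11 + 21) / 12 = 165 / 12 = 13.7500
LCL = c̄ − 3√c̄ = 13.7500 − 3 × 3.7081 = 2.6257

2.626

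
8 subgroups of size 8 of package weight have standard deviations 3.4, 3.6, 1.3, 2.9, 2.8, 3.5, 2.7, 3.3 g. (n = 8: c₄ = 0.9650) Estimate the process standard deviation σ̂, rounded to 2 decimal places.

s̄ = (3.4 + 3.6 + 1.3 + 2.9 + 2.8 + 3.5 + 2.7 + 3.3) / 8 = 2.9375
σ̂ = s̄ / c₄ = 2.9375 / 0.9650 = 3.0440

3.04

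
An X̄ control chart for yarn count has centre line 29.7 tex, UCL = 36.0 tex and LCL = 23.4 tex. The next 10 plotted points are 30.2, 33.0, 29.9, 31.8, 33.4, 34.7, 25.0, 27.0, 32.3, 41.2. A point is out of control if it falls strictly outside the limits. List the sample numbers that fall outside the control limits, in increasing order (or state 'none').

Compare each point to [23.4, 36.0]: sample 10 = 41.2 > UCL.

10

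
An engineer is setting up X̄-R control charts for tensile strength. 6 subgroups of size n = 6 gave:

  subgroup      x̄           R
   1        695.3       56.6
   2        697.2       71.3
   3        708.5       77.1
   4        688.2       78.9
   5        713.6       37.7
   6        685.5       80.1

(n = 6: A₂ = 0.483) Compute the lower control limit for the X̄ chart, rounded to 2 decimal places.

X̄̄ = (695.3 + 697.2 + 708.5 + 688.2 + 713.6 + 685.5) / 6 = 4188.3000 / 6 = 698.0500
R̄ = (56.6 + 71.3 + 77.1 + 78.9 + 37.7 + 80.1) / 6 = 401.7000 / 6 = 66.9500
LCL = X̄̄ − A₂·R̄ = 698.0500 − 0.483 × 66.9500 = 665.7132

665.71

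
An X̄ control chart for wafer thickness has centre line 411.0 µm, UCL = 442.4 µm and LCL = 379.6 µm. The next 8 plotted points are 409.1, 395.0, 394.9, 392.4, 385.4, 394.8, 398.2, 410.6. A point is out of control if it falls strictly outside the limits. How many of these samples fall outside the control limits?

All 8 points lie within [379.6, 442.4].

0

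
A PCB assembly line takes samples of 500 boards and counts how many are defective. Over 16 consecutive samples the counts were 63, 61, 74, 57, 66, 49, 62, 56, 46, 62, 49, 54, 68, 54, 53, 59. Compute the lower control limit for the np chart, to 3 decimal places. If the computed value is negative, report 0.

36.781

p̄ = Σdᵢ / (k·n) = 933 / (16 × 500) = 0.11663
LCL = np̄ − 3·√(np̄(1−p̄)) = 58.3125 − 3 × 7.1772 = 36.7810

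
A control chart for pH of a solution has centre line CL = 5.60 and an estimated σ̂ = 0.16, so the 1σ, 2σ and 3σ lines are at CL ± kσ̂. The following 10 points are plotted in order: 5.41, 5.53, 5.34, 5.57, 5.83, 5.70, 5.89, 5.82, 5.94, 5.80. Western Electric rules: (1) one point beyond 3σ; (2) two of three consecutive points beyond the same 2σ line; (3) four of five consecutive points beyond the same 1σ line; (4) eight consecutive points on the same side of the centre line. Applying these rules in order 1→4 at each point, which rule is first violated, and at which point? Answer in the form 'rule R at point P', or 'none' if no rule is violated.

rule 3 at point 9

Zone of each point (C = within 1σ̂, B = 1σ̂–2σ̂, A = 2σ̂–3σ̂, * = beyond 3σ̂; sign = side of CL): 1:-B, 2:-C, 3:-B, 4:-C, 5:+B, 6:+C, 7:+B, 8:+B, 9:+A, 10:+B
Rule 3 (four of five consecutive points beyond the same 1σ limit) is satisfied at point 9.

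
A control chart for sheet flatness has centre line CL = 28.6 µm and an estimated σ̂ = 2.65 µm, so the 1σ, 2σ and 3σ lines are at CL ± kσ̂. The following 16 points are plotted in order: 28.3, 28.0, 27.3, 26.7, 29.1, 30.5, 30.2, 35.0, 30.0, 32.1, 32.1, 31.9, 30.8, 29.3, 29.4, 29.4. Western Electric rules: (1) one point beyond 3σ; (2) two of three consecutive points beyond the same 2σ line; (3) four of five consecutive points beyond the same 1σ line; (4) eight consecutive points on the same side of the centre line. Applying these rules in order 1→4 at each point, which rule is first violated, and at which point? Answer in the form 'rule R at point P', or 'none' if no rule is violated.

rule 3 at point 12

Zone of each point (C = within 1σ̂, B = 1σ̂–2σ̂, A = 2σ̂–3σ̂, * = beyond 3σ̂; sign = side of CL): 1:-C, 2:-C, 3:-C, 4:-C, 5:+C, 6:+C, 7:+C, 8:+A, 9:+C, 10:+B, 11:+B, 12:+B, 13:+C, 14:+C, 15:+C, 16:+C
Rule 3 (four of five consecutive points beyond the same 1σ limit) is satisfied at point 12.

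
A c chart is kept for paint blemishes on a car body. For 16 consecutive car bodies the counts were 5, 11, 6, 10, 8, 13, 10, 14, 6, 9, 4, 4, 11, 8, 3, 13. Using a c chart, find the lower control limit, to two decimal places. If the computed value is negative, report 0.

0.00

c̄ = (5 + 11 + 6 + 10 + 8 + 13 + 10 + 14 + 6 + 9 + 4 + 4 + 11 + 8 + 3 + 13) / 16 = 135 / 16 = 8.4375
LCL = c̄ − 3√c̄ = 8.4375 − 3 × 2.9047 = -0.2767 → 0 (cannot be negative)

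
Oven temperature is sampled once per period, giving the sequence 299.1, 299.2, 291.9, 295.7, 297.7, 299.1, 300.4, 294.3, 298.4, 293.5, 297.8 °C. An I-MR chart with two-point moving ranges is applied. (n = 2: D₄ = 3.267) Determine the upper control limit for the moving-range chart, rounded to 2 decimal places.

Moving ranges: 0.1, 7.3, 3.8, 2.0, 1.4, 1.3, 6.1, 4.1, 4.9, 4.3; M̄R̄ = 35.3000 / 10 = 3.5300
UCL_MR = D₄·M̄R̄ = 3.267 × 3.5300 = 11.5325

11.53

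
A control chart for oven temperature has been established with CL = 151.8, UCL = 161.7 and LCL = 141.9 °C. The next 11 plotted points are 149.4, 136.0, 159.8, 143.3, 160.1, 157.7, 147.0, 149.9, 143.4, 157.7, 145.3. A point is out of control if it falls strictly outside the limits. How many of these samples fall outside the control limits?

1

Compare each point to [141.9, 161.7]: sample 2 = 136.0 < LCL.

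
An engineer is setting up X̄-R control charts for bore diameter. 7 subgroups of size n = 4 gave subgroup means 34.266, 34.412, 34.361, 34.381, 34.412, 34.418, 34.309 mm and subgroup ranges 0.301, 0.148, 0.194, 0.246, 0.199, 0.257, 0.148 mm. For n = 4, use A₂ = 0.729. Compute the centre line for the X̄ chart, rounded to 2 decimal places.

34.37

X̄̄ = (34.266 + 34.412 + 34.361 + 34.381 + 34.412 + 34.418 + 34.309) / 7 = 240.5590 / 7 = 34.3656
CL = X̄̄ = 34.3656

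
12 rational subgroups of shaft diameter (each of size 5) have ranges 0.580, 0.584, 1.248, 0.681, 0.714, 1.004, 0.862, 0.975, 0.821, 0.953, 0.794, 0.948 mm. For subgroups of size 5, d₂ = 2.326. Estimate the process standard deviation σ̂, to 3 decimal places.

R̄ = (0.580 + 0.584 + 1.248 + 0.681 + 0.714 + 1.004 + 0.862 + 0.975 + 0.821 + 0.953 + 0.794 + 0.948) / 12 = 0.8470
σ̂ = R̄ / d₂ = 0.8470 / 2.326 = 0.3641

0.364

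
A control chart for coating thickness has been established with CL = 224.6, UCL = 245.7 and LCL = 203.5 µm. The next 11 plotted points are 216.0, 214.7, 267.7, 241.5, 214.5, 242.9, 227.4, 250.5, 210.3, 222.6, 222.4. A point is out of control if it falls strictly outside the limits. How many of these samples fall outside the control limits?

2

Compare each point to [203.5, 245.7]: sample 3 = 267.7 > UCL; sample 8 = 250.5 > UCL.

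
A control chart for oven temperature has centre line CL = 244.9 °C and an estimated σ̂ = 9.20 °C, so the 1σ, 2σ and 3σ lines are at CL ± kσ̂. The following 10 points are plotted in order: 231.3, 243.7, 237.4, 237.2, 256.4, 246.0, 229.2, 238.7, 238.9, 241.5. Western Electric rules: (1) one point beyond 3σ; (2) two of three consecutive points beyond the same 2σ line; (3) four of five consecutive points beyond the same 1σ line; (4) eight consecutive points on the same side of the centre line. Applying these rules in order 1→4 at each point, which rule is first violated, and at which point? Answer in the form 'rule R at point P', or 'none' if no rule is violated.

Zone of each point (C = within 1σ̂, B = 1σ̂–2σ̂, A = 2σ̂–3σ̂, * = beyond 3σ̂; sign = side of CL): 1:-B, 2:-C, 3:-C, 4:-C, 5:+B, 6:+C, 7:-B, 8:-C, 9:-C, 10:-C
No rule fires across all 10 points.

none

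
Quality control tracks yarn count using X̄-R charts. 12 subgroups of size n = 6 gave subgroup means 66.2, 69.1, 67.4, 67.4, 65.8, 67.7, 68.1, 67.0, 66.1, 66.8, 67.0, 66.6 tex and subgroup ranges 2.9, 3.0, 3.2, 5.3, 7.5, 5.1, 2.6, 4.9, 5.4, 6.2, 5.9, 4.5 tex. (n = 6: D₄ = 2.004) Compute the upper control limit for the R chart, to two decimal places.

R̄ = (2.9 + 3.0 + 3.2 + 5.3 + 7.5 + 5.1 + 2.6 + 4.9 + 5.4 + 6.2 + 5.9 + 4.5) / 12 = 56.5000 / 12 = 4.7083
UCL_R = D₄·R̄ = 2.004 × 4.7083 = 9.4355

9.44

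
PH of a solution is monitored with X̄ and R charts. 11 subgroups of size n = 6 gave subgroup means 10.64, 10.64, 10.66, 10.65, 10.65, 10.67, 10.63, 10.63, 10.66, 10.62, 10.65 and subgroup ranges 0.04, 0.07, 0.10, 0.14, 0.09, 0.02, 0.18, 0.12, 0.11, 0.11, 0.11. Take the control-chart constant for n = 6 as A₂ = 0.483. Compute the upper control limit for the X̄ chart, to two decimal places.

10.69

X̄̄ = (10.64 + 10.64 + 10.66 + 10.65 + 10.65 + 10.67 + 10.63 + 10.63 + 10.66 + 10.62 + 10.65) / 11 = 117.1000 / 11 = 10.6455
R̄ = (0.04 + 0.07 + 0.10 + 0.14 + 0.09 + 0.02 + 0.18 + 0.12 + 0.11 + 0.11 + 0.11) / 11 = 1.0900 / 11 = 0.0991
UCL = X̄̄ + A₂·R̄ = 10.6455 + 0.483 × 0.0991 = 10.6933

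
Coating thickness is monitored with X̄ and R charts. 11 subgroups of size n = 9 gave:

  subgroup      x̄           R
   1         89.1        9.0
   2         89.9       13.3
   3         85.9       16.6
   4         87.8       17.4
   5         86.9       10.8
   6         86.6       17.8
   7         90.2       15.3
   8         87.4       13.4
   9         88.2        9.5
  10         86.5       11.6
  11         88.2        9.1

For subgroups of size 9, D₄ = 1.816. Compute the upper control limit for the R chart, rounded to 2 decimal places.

R̄ = (9.0 + 13.3 + 16.6 + 17.4 + 10.8 + 17.8 + 15.3 + 13.4 + 9.5 + 11.6 + 9.1) / 11 = 143.8000 / 11 = 13.0727
UCL_R = D₄·R̄ = 1.816 × 13.0727 = 23.7401

23.74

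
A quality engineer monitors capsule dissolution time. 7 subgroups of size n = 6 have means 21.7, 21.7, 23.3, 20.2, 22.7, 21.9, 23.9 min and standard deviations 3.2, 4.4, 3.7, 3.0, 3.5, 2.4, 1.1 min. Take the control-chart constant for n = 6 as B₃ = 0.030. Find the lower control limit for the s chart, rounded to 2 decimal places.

0.09

s̄ = (3.2 + 4.4 + 3.7 + 3.0 + 3.5 + 2.4 + 1.1) / 7 = 3.0429
LCL_s = B₃·s̄ = 0.030 × 3.0429 = 0.0913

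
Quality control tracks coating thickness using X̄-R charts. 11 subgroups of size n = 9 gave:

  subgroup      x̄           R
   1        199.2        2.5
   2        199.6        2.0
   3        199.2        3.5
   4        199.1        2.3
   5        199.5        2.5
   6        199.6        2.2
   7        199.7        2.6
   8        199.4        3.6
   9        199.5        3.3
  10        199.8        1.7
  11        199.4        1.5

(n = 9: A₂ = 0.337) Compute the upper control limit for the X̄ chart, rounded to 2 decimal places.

200.30

X̄̄ = (199.2 + 199.6 + 199.2 + 199.1 + 199.5 + 199.6 + 199.7 + 199.4 + 199.5 + 199.8 + 199.4) / 11 = 2194.0000 / 11 = 199.4545
R̄ = (2.5 + 2.0 + 3.5 + 2.3 + 2.5 + 2.2 + 2.6 + 3.6 + 3.3 + 1.7 + 1.5) / 11 = 27.7000 / 11 = 2.5182
UCL = X̄̄ + A₂·R̄ = 199.4545 + 0.337 × 2.5182 = 200.3032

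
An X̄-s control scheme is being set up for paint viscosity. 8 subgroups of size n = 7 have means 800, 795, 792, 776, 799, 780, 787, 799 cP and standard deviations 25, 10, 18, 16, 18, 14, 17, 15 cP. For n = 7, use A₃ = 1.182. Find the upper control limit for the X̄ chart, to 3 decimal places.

810.651

X̄̄ = (800 + 795 + 792 + 776 + 799 + 780 + 787 + 799) / 8 = 791.0000
s̄ = (25 + 10 + 18 + 16 + 18 + 14 + 17 + 15) / 8 = 16.6250
UCL = X̄̄ + A₃·s̄ = 791.0000 + 1.182 × 16.6250 = 810.6508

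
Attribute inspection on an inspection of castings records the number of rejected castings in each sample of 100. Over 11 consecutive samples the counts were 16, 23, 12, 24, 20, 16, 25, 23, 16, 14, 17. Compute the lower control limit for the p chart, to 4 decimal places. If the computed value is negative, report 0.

0.0702

p̄ = Σdᵢ / (k·n) = 206 / (11 × 100) = 0.18727
LCL = p̄ − 3·√(p̄(1−p̄)/n) = 0.18727 − 3 × 0.03901 = 0.07023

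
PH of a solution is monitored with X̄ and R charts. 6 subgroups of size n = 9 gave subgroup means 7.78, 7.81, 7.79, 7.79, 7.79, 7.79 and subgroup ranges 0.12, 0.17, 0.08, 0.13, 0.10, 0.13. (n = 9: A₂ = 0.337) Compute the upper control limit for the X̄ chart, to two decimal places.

7.83

X̄̄ = (7.78 + 7.81 + 7.79 + 7.79 + 7.79 + 7.79) / 6 = 46.7500 / 6 = 7.7917
R̄ = (0.12 + 0.17 + 0.08 + 0.13 + 0.10 + 0.13) / 6 = 0.7300 / 6 = 0.1217
UCL = X̄̄ + A₂·R̄ = 7.7917 + 0.337 × 0.1217 = 7.8327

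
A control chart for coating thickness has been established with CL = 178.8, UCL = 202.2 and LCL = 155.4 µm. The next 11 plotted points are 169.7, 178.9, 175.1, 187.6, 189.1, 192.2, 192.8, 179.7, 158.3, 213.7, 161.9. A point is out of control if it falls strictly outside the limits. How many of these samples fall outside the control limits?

Compare each point to [155.4, 202.2]: sample 10 = 213.7 > UCL.

1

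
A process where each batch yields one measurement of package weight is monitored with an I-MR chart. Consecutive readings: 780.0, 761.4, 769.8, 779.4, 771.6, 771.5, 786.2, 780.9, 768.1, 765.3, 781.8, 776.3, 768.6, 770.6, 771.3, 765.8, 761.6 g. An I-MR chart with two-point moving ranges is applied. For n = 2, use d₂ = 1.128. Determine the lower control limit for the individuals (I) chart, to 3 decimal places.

X̄ = (780.0 + 761.4 + 769.8 + 779.4 + 771.6 + 771.5 + 786.2 + 780.9 + 768.1 + 765.3 + 781.8 + 776.3 + 768.6 + 770.6 + 771.3 + 765.8 + 761.6) / 17 = 772.3647
Moving ranges: 18.6, 8.4, 9.6, 7.8, 0.1, 14.7, 5.3, 12.8, 2.8, 16.5, 5.5, 7.7, 2.0, 0.7, 5.5, 4.2; M̄R̄ = 122.2000 / 16 = 7.6375
LCL = X̄ − 3·M̄R̄/d₂ = 772.3647 − 3 × 7.6375 / 1.128 = 752.0522

752.052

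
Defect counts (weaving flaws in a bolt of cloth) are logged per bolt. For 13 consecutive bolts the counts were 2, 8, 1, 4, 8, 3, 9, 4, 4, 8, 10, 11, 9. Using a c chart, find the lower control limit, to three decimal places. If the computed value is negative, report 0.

c̄ = (2 + 8 + 1 + 4 + 8 + 3 + 9 + 4 + 4 + 8 + 10 + 11 + 9) / 13 = 81 / 13 = 6.2308
LCL = c̄ − 3√c̄ = 6.2308 − 3 × 2.4962 = -1.2577 → 0 (cannot be negative)

0.000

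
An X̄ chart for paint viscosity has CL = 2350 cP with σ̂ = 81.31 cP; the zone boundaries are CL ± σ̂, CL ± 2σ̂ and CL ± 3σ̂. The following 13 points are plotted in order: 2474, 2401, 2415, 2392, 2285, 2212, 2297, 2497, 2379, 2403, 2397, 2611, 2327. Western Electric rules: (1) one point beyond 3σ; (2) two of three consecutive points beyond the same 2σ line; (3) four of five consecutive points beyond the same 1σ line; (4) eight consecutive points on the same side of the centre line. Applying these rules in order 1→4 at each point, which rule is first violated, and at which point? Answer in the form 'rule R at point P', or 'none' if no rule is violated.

Zone of each point (C = within 1σ̂, B = 1σ̂–2σ̂, A = 2σ̂–3σ̂, * = beyond 3σ̂; sign = side of CL): 1:+B, 2:+C, 3:+C, 4:+C, 5:-C, 6:-B, 7:-C, 8:+B, 9:+C, 10:+C, 11:+C, 12:+*, 13:-C
Rule 1 (one point beyond the 3σ limits) is satisfied at point 12.

rule 1 at point 12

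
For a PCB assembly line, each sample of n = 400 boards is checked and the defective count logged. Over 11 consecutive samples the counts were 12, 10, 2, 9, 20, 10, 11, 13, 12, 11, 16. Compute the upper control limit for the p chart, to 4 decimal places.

p̄ = Σdᵢ / (k·n) = 126 / (11 × 400) = 0.02864
UCL = p̄ + 3·√(p̄(1−p̄)/n) = 0.02864 + 3 × √(0.02864×0.97136/400) = 0.02864 + 3 × 0.00834 = 0.05365

0.0537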